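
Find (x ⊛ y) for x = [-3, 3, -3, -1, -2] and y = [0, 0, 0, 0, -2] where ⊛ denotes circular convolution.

(x ⊛ y)[n] = Σ(m=0 to 4) x[m] · y[(n-m) mod 5]

Computing each output sample:
(x ⊛ y)[0] = -6
(x ⊛ y)[1] = 6
(x ⊛ y)[2] = 2
(x ⊛ y)[3] = 4
(x ⊛ y)[4] = 6

x ⊛ y = [-6, 6, 2, 4, 6]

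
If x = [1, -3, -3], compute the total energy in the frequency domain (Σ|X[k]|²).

Parseval: Σ|x[n]|² = (1/N)Σ|X[k]|², so Σ|X[k]|² = N·Σ|x[n]|² = 3·19.0000

Σ|X[k]|² = N·Σ|x[n]|² = 3·19.0000 = 57.0000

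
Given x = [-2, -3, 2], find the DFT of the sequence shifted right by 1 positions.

Time shift by 1: X_shifted[k] = ω_3^(1k) · X[k]
Shifted x = [2, -2, -3]

DFT(x[n-1]) = [-3, 4.5000-0.8660i, 4.5000+0.8660i]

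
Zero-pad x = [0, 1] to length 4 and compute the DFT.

Original 2-point DFT: [1, -1]
Zero-padded 4-point DFT provides frequency interpolation.

DFT_4([x, 0, ...]) = [1, -1i, -1, 1i]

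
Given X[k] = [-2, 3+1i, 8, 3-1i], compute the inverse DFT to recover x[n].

x[n] = (1/4) Σ(k=0 to 3) X[k] · e^(2πikn/4)

Computing each x[n]:
x[0] = 3
x[1] = -3
x[2] = 0
x[3] = -2

x = [3, -3, 0, -2]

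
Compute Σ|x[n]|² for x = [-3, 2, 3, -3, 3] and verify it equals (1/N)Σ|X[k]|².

Time domain:
Σ|x[n]|² = |-3|² + |2|² + |3|² + |-3|² + |3|² = 40.0000

Frequency domain:
(1/5)Σ|X[k]|² = (1/5)(|2|² + |-1.4549-2.5757i|² + |-7.0451+6.2941i|² + |-7.0451-6.2941i|² + |-1.4549+2.5757i|²) = (1/5)·200.0000 = 40.0000

Both sides agree, confirming Parseval's theorem.

Σ|x[n]|² = (1/N)Σ|X[k]|² = 40.0000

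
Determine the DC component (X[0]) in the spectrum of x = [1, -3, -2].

X[0] = Σ(n=0 to 2) x[n] · ω_3^0 = Σ x[n]
= (1) + (-3) + (-2)

X[0] = -4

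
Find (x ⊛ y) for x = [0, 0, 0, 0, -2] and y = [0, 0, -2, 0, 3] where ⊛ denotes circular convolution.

(x ⊛ y)[n] = Σ(m=0 to 4) x[m] · y[(n-m) mod 5]

Computing each output sample:
(x ⊛ y)[0] = 0
(x ⊛ y)[1] = 4
(x ⊛ y)[2] = 0
(x ⊛ y)[3] = -6
(x ⊛ y)[4] = 0

x ⊛ y = [0, 4, 0, -6, 0]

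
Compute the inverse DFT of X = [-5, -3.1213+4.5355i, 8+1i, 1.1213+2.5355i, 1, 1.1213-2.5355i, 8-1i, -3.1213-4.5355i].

x[n] = (1/8) Σ(k=0 to 7) X[k] · e^(2πikn/8)

Computing each x[n]:
x[0] = 1
x[1] = -3
x[2] = -3
x[3] = -1
x[4] = 2
x[5] = 1
x[6] = -2
x[7] = 0

x = [1, -3, -3, -1, 2, 1, -2, 0]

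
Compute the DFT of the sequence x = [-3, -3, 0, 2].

X[k] = Σ(n=0 to 3) x[n] · ω_4^(nk)
where ω_4 = e^(-2πi/4)

Computing each X[k]:
X[0] = -4
X[1] = -3+5i
X[2] = -2
X[3] = -3-5i

X = [-4, -3+5i, -2, -3-5i]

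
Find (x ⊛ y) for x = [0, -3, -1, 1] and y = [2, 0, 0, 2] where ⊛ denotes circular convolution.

(x ⊛ y)[n] = Σ(m=0 to 3) x[m] · y[(n-m) mod 4]

Computing each output sample:
(x ⊛ y)[0] = -6
(x ⊛ y)[1] = -8
(x ⊛ y)[2] = 0
(x ⊛ y)[3] = 2

x ⊛ y = [-6, -8, 0, 2]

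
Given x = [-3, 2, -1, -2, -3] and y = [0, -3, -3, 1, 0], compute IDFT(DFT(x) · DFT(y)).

(x ⊛ y)[n] = Σ(m=0 to 4) x[m] · y[(n-m) mod 5]

Computing each output sample:
(x ⊛ y)[0] = 14
(x ⊛ y)[1] = 16
(x ⊛ y)[2] = 0
(x ⊛ y)[3] = -6
(x ⊛ y)[4] = 11

x ⊛ y = [14, 16, 0, -6, 11]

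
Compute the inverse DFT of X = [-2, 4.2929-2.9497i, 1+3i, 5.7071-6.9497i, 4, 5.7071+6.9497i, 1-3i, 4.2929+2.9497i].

x[n] = (1/8) Σ(k=0 to 7) X[k] · e^(2πikn/8)

Computing each x[n]:
x[0] = 3
x[1] = 0
x[2] = -1
x[3] = 2
x[4] = -2
x[5] = -3
x[6] = 1
x[7] = -2

x = [3, 0, -1, 2, -2, -3, 1, -2]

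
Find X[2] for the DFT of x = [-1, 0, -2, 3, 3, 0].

X[2] = Σ(n=0 to 5) x[n] · ω_6^(2n) where ω_6 = e^(-2πi/6)
= (-1)·ω_6^0 + (0)·ω_6^2 + (-2)·ω_6^4 + (3)·ω_6^6 + (3)·ω_6^8 + (0)·ω_6^10

X[2] = 1.5000-4.3301i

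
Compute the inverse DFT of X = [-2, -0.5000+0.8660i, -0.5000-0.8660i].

x[n] = (1/3) Σ(k=0 to 2) X[k] · e^(2πikn/3)

Computing each x[n]:
x[0] = -1
x[1] = -1
x[2] = 0

x = [-1, -1, 0]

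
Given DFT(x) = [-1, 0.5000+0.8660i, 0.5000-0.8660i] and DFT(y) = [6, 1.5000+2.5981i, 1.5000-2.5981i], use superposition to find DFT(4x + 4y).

By linearity: DFT(4x + 4y) = 4·DFT(x) + 4·DFT(y)
= 4·[-1, 0.5000+0.8660i, 0.5000-0.8660i] + 4·[6, 1.5000+2.5981i, 1.5000-2.5981i]

Computing element-wise:
Z[0] = 4·(-1) + 4·(6) = 20
Z[1] = 4·(0.5000+0.8660i) + 4·(1.5000+2.5981i) = 8.0000+13.8564i
Z[2] = 4·(0.5000-0.8660i) + 4·(1.5000-2.5981i) = 8.0000-13.8564i

DFT(4x + 4y) = 4·X + 4·Y = [20, 8.0000+13.8564i, 8.0000-13.8564i]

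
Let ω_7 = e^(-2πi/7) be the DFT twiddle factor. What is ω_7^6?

ω_7^6 = e^(-2πi·6/7)
= cos(-2π·6/7) + i·sin(-2π·6/7)
= cos(-12π/7) + i·sin(-12π/7)

ω_7^6 = cos(-12π/7) + i·sin(-12π/7) = 0.6235+0.7818i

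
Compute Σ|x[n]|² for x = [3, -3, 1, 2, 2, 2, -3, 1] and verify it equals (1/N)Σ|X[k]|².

Time domain:
Σ|x[n]|² = |3|² + |-3|² + |1|² + |2|² + |2|² + |2|² + |-3|² + |1|² = 41.0000

Frequency domain:
(1/8)Σ|X[k]|² = (1/8)(|5|² + |-3.2426-1.1716i|² + |7+4i|² + |5.2426+6.8284i|² + |1|² + |5.2426-6.8284i|² + |7-4i|² + |-3.2426+1.1716i|²) = (1/8)·328.0000 = 41.0000

Both sides agree, confirming Parseval's theorem.

Σ|x[n]|² = (1/N)Σ|X[k]|² = 41.0000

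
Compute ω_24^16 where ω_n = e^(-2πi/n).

ω_24^16 = e^(-2πi·16/24)
= cos(-2π·16/24) + i·sin(-2π·16/24)
= cos(-32π/24) + i·sin(-32π/24)

ω_24^16 = cos(-32π/24) + i·sin(-32π/24) = -0.5000+0.8660i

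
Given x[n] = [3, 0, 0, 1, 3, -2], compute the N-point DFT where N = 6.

X[k] = Σ(n=0 to 5) x[n] · ω_6^(nk)
where ω_6 = e^(-2πi/6)

Computing each X[k]:
X[0] = 5
X[1] = -0.5000+0.8660i
X[2] = 3.5000-4.3301i
X[3] = 7
X[4] = 3.5000+4.3301i
X[5] = -0.5000-0.8660i

X = [5, -0.5000+0.8660i, 3.5000-4.3301i, 7, 3.5000+4.3301i, -0.5000-0.8660i]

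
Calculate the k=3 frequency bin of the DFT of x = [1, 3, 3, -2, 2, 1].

X[3] = Σ(n=0 to 5) x[n] · ω_6^(3n) where ω_6 = e^(-2πi/6)
= (1)·ω_6^0 + (3)·ω_6^3 + (3)·ω_6^6 + (-2)·ω_6^9 + (2)·ω_6^12 + (1)·ω_6^15

X[3] = 4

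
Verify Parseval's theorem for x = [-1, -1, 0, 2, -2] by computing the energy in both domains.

Time domain:
Σ|x[n]|² = |-1|² + |-1|² + |0|² + |2|² + |-2|² = 10.0000

Frequency domain:
(1/5)Σ|X[k]|² = (1/5)(|-2|² + |-3.5451+0.2245i|² + |2.0451-2.4899i|² + |2.0451+2.4899i|² + |-3.5451-0.2245i|²) = (1/5)·50.0000 = 10.0000

Both sides agree, confirming Parseval's theorem.

Σ|x[n]|² = (1/N)Σ|X[k]|² = 10.0000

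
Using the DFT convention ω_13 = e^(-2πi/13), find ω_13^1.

ω_13^1 = e^(-2πi·1/13)
= cos(-2π·1/13) + i·sin(-2π·1/13)
= cos(-2π/13) + i·sin(-2π/13)

ω_13^1 = cos(-2π/13) + i·sin(-2π/13) = 0.8855-0.4647i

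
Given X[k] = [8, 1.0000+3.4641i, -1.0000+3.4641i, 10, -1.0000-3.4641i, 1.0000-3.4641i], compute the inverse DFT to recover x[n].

x[n] = (1/6) Σ(k=0 to 5) X[k] · e^(2πikn/6)

Computing each x[n]:
x[0] = 3
x[1] = -2
x[2] = 3
x[3] = -1
x[4] = 3
x[5] = 2

x = [3, -2, 3, -1, 3, 2]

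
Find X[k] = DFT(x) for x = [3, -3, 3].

X[k] = Σ(n=0 to 2) x[n] · ω_3^(nk)
where ω_3 = e^(-2πi/3)

Computing each X[k]:
X[0] = 3
X[1] = 3.0000+5.1962i
X[2] = 3.0000-5.1962i

X = [3, 3.0000+5.1962i, 3.0000-5.1962i]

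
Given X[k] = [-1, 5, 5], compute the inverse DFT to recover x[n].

x[n] = (1/3) Σ(k=0 to 2) X[k] · e^(2πikn/3)

Computing each x[n]:
x[0] = 3
x[1] = -2
x[2] = -2

x = [3, -2, -2]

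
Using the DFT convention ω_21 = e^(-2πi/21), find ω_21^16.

ω_21^16 = e^(-2πi·16/21)
= cos(-2π·16/21) + i·sin(-2π·16/21)
= cos(-32π/21) + i·sin(-32π/21)

ω_21^16 = cos(-32π/21) + i·sin(-32π/21) = 0.0747+0.9972i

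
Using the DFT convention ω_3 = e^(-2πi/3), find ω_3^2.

ω_3^2 = e^(-2πi·2/3)
= cos(-2π·2/3) + i·sin(-2π·2/3)
= cos(-4π/3) + i·sin(-4π/3)

ω_3^2 = cos(-4π/3) + i·sin(-4π/3) = -0.5000+0.8660i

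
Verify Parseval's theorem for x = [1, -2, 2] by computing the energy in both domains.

Time domain:
Σ|x[n]|² = |1|² + |-2|² + |2|² = 9.0000

Frequency domain:
(1/3)Σ|X[k]|² = (1/3)(|1|² + |1.0000+3.4641i|² + |1.0000-3.4641i|²) = (1/3)·27.0000 = 9.0000

Both sides agree, confirming Parseval's theorem.

Σ|x[n]|² = (1/N)Σ|X[k]|² = 9.0000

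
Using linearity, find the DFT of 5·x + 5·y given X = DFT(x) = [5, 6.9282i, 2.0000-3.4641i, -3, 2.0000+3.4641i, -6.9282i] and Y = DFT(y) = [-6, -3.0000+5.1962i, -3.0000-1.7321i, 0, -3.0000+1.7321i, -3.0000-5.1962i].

By linearity: DFT(5x + 5y) = 5·DFT(x) + 5·DFT(y)
= 5·[5, 6.9282i, 2.0000-3.4641i, -3, 2.0000+3.4641i, -6.9282i] + 5·[-6, -3.0000+5.1962i, -3.0000-1.7321i, 0, -3.0000+1.7321i, -3.0000-5.1962i]

Computing element-wise:
Z[0] = 5·(5) + 5·(-6) = -5
Z[1] = 5·(6.9282i) + 5·(-3.0000+5.1962i) = -15.0000+60.6220i
Z[2] = 5·(2.0000-3.4641i) + 5·(-3.0000-1.7321i) = -5.0000-25.9810i
Z[3] = 5·(-3) + 5·(0) = -15
Z[4] = 5·(2.0000+3.4641i) + 5·(-3.0000+1.7321i) = -5.0000+25.9810i
Z[5] = 5·(-6.9282i) + 5·(-3.0000-5.1962i) = -15.0000-60.6220i

DFT(5x + 5y) = 5·X + 5·Y = [-5, -15.0000+60.6220i, -5.0000-25.9810i, -15, -5.0000+25.9810i, -15.0000-60.6220i]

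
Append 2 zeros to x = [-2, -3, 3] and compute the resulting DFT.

Original 3-point DFT: [-2, -2.0000+5.1962i, -2.0000-5.1962i]
Zero-padded 5-point DFT provides frequency interpolation.

DFT_5([x, 0, ...]) = [-2, -5.3541+1.0898i, 1.3541+4.6165i, 1.3541-4.6165i, -5.3541-1.0898i]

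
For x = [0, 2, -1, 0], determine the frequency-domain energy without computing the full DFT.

Parseval: Σ|x[n]|² = (1/N)Σ|X[k]|², so Σ|X[k]|² = N·Σ|x[n]|² = 4·5.0000

Σ|X[k]|² = N·Σ|x[n]|² = 4·5.0000 = 20.0000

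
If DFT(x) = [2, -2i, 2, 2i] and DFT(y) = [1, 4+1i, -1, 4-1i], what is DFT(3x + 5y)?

By linearity: DFT(3x + 5y) = 3·DFT(x) + 5·DFT(y)
= 3·[2, -2i, 2, 2i] + 5·[1, 4+1i, -1, 4-1i]

Computing element-wise:
Z[0] = 3·(2) + 5·(1) = 11
Z[1] = 3·(-2i) + 5·(4+1i) = 20-1i
Z[2] = 3·(2) + 5·(-1) = 1
Z[3] = 3·(2i) + 5·(4-1i) = 20+1i

DFT(3x + 5y) = 3·X + 5·Y = [11, 20-1i, 1, 20+1i]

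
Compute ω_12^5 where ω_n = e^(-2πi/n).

ω_12^5 = e^(-2πi·5/12)
= cos(-2π·5/12) + i·sin(-2π·5/12)
= cos(-10π/12) + i·sin(-10π/12)

ω_12^5 = cos(-10π/12) + i·sin(-10π/12) = -0.8660-0.5000i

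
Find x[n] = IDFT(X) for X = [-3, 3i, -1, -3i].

x[n] = (1/4) Σ(k=0 to 3) X[k] · e^(2πikn/4)

Computing each x[n]:
x[0] = -1
x[1] = -2
x[2] = -1
x[3] = 1

x = [-1, -2, -1, 1]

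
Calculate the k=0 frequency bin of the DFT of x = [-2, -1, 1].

X[0] = Σ(n=0 to 2) x[n] · ω_3^0 = Σ x[n]
= (-2) + (-1) + (1)

X[0] = -2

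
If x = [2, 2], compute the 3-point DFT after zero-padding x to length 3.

Original 2-point DFT: [4, 0]
Zero-padded 3-point DFT provides frequency interpolation.

DFT_3([x, 0, ...]) = [4, 1.0000-1.7321i, 1.0000+1.7321i]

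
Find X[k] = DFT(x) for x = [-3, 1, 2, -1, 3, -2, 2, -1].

X[k] = Σ(n=0 to 7) x[n] · ω_8^(nk)
where ω_8 = e^(-2πi/8)

Computing each X[k]:
X[0] = 1
X[1] = -3.8787-2.1213i
X[2] = -4-1i
X[3] = -8.1213-2.1213i
X[4] = 7
X[5] = -8.1213+2.1213i
X[6] = -4+1i
X[7] = -3.8787+2.1213i

X = [1, -3.8787-2.1213i, -4-1i, -8.1213-2.1213i, 7, -8.1213+2.1213i, -4+1i, -3.8787+2.1213i]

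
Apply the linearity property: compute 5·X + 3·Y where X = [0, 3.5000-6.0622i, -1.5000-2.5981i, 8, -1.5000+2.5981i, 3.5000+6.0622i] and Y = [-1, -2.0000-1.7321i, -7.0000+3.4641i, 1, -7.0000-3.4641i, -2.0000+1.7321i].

By linearity: DFT(5x + 3y) = 5·DFT(x) + 3·DFT(y)
= 5·[0, 3.5000-6.0622i, -1.5000-2.5981i, 8, -1.5000+2.5981i, 3.5000+6.0622i] + 3·[-1, -2.0000-1.7321i, -7.0000+3.4641i, 1, -7.0000-3.4641i, -2.0000+1.7321i]

Computing element-wise:
Z[0] = 5·(0) + 3·(-1) = -3
Z[1] = 5·(3.5000-6.0622i) + 3·(-2.0000-1.7321i) = 11.5000-35.5073i
Z[2] = 5·(-1.5000-2.5981i) + 3·(-7.0000+3.4641i) = -28.5000-2.5982i
Z[3] = 5·(8) + 3·(1) = 43
Z[4] = 5·(-1.5000+2.5981i) + 3·(-7.0000-3.4641i) = -28.5000+2.5982i
Z[5] = 5·(3.5000+6.0622i) + 3·(-2.0000+1.7321i) = 11.5000+35.5073i

DFT(5x + 3y) = 5·X + 3·Y = [-3, 11.5000-35.5073i, -28.5000-2.5982i, 43, -28.5000+2.5982i, 11.5000+35.5073i]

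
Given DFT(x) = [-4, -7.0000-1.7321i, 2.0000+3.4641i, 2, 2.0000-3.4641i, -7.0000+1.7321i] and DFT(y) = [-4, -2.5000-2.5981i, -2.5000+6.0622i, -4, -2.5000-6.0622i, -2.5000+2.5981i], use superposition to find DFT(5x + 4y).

By linearity: DFT(5x + 4y) = 5·DFT(x) + 4·DFT(y)
= 5·[-4, -7.0000-1.7321i, 2.0000+3.4641i, 2, 2.0000-3.4641i, -7.0000+1.7321i] + 4·[-4, -2.5000-2.5981i, -2.5000+6.0622i, -4, -2.5000-6.0622i, -2.5000+2.5981i]

Computing element-wise:
Z[0] = 5·(-4) + 4·(-4) = -36
Z[1] = 5·(-7.0000-1.7321i) + 4·(-2.5000-2.5981i) = -45.0000-19.0529i
Z[2] = 5·(2.0000+3.4641i) + 4·(-2.5000+6.0622i) = 41.5693i
Z[3] = 5·(2) + 4·(-4) = -6
Z[4] = 5·(2.0000-3.4641i) + 4·(-2.5000-6.0622i) = -41.5693i
Z[5] = 5·(-7.0000+1.7321i) + 4·(-2.5000+2.5981i) = -45.0000+19.0529i

DFT(5x + 4y) = 5·X + 4·Y = [-36, -45.0000-19.0529i, 41.5693i, -6, -41.5693i, -45.0000+19.0529i]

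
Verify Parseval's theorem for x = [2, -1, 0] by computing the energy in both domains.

Time domain:
Σ|x[n]|² = |2|² + |-1|² + |0|² = 5.0000

Frequency domain:
(1/3)Σ|X[k]|² = (1/3)(|1|² + |2.5000+0.8660i|² + |2.5000-0.8660i|²) = (1/3)·15.0000 = 5.0000

Both sides agree, confirming Parseval's theorem.

Σ|x[n]|² = (1/N)Σ|X[k]|² = 5.0000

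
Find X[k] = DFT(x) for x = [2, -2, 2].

X[k] = Σ(n=0 to 2) x[n] · ω_3^(nk)
where ω_3 = e^(-2πi/3)

Computing each X[k]:
X[0] = 2
X[1] = 2.0000+3.4641i
X[2] = 2.0000-3.4641i

X = [2, 2.0000+3.4641i, 2.0000-3.4641i]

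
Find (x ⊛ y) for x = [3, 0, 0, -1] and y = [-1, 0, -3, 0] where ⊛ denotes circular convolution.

(x ⊛ y)[n] = Σ(m=0 to 3) x[m] · y[(n-m) mod 4]

Computing each output sample:
(x ⊛ y)[0] = -3
(x ⊛ y)[1] = 3
(x ⊛ y)[2] = -9
(x ⊛ y)[3] = 1

x ⊛ y = [-3, 3, -9, 1]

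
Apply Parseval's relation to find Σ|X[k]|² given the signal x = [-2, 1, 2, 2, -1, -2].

Parseval: Σ|x[n]|² = (1/N)Σ|X[k]|², so Σ|X[k]|² = N·Σ|x[n]|² = 6·18.0000

Σ|X[k]|² = N·Σ|x[n]|² = 6·18.0000 = 108.0000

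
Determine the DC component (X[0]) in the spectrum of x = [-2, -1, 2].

X[0] = Σ(n=0 to 2) x[n] · ω_3^0 = Σ x[n]
= (-2) + (-1) + (2)

X[0] = -1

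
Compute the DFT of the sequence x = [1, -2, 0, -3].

X[k] = Σ(n=0 to 3) x[n] · ω_4^(nk)
where ω_4 = e^(-2πi/4)

Computing each X[k]:
X[0] = -4
X[1] = 1-1i
X[2] = 6
X[3] = 1+1i

X = [-4, 1-1i, 6, 1+1i]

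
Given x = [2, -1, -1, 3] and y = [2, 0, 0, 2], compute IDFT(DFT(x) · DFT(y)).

(x ⊛ y)[n] = Σ(m=0 to 3) x[m] · y[(n-m) mod 4]

Computing each output sample:
(x ⊛ y)[0] = 2
(x ⊛ y)[1] = -4
(x ⊛ y)[2] = 4
(x ⊛ y)[3] = 10

x ⊛ y = [2, -4, 4, 10]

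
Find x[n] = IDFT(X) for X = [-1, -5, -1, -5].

x[n] = (1/4) Σ(k=0 to 3) X[k] · e^(2πikn/4)

Computing each x[n]:
x[0] = -3
x[1] = 0
x[2] = 2
x[3] = 0

x = [-3, 0, 2, 0]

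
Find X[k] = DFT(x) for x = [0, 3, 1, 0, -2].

X[k] = Σ(n=0 to 4) x[n] · ω_5^(nk)
where ω_5 = e^(-2πi/5)

Computing each X[k]:
X[0] = 2
X[1] = -0.5000-5.3431i
X[2] = -0.5000-1.9879i
X[3] = -0.5000+1.9879i
X[4] = -0.5000+5.3431i

X = [2, -0.5000-5.3431i, -0.5000-1.9879i, -0.5000+1.9879i, -0.5000+5.3431i]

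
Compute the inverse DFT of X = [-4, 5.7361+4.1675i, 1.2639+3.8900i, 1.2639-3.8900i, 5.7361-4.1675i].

x[n] = (1/5) Σ(k=0 to 4) X[k] · e^(2πikn/5)

Computing each x[n]:
x[0] = 2
x[1] = -3
x[2] = -2
x[3] = -3
x[4] = 2

x = [2, -3, -2, -3, 2]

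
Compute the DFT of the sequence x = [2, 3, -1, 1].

X[k] = Σ(n=0 to 3) x[n] · ω_4^(nk)
where ω_4 = e^(-2πi/4)

Computing each X[k]:
X[0] = 5
X[1] = 3-2i
X[2] = -3
X[3] = 3+2i

X = [5, 3-2i, -3, 3+2i]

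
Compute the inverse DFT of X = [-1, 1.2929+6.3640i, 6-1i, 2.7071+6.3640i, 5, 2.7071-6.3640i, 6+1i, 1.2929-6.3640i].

x[n] = (1/8) Σ(k=0 to 7) X[k] · e^(2πikn/8)

Computing each x[n]:
x[0] = 3
x[1] = -3
x[2] = -1
x[3] = -3
x[4] = 1
x[5] = 2
x[6] = -1
x[7] = 1

x = [3, -3, -1, -3, 1, 2, -1, 1]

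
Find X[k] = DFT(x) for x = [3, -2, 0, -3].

X[k] = Σ(n=0 to 3) x[n] · ω_4^(nk)
where ω_4 = e^(-2πi/4)

Computing each X[k]:
X[0] = -2
X[1] = 3-1i
X[2] = 8
X[3] = 3+1i

X = [-2, 3-1i, 8, 3+1i]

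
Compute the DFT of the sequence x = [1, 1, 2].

X[k] = Σ(n=0 to 2) x[n] · ω_3^(nk)
where ω_3 = e^(-2πi/3)

Computing each X[k]:
X[0] = 4
X[1] = -0.5000+0.8660i
X[2] = -0.5000-0.8660i

X = [4, -0.5000+0.8660i, -0.5000-0.8660i]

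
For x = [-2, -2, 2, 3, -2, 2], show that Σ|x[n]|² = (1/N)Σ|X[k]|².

Time domain:
Σ|x[n]|² = |-2|² + |-2|² + |2|² + |3|² + |-2|² + |2|² = 29.0000

Frequency domain:
(1/6)Σ|X[k]|² = (1/6)(|1|² + |-5|² + |1.0000+6.9282i|² + |-5|² + |1.0000-6.9282i|² + |-5|²) = (1/6)·174.0000 = 29.0000

Both sides agree, confirming Parseval's theorem.

Σ|x[n]|² = (1/N)Σ|X[k]|² = 29.0000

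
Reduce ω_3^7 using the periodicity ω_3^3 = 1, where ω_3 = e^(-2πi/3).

Since ω_3^3 = 1, powers reduce modulo 3.
7 mod 3 = 1
So ω_3^7 = ω_3^1 = e^(-2πi·1/3)

ω_3^7 = ω_3^1 = -0.5000-0.8660i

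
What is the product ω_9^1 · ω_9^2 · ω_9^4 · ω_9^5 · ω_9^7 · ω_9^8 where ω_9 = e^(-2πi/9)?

The primitive 9th roots of unity are ω_9^k for k coprime to 9: k ∈ {1, 2, 4, 5, 7, 8}
Their product equals the constant term of the cyclotomic polynomial Φ_9(x) up to sign.
For n ≥ 3, the product of all primitive nth roots of unity is 1. (For n=1 it is 1; for n=2 it is -1.)

1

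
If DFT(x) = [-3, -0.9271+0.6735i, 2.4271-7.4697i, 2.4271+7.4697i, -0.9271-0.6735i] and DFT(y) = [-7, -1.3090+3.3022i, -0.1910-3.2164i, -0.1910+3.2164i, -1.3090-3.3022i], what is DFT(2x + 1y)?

By linearity: DFT(2x + 1y) = 2·DFT(x) + 1·DFT(y)
= 2·[-3, -0.9271+0.6735i, 2.4271-7.4697i, 2.4271+7.4697i, -0.9271-0.6735i] + 1·[-7, -1.3090+3.3022i, -0.1910-3.2164i, -0.1910+3.2164i, -1.3090-3.3022i]

Computing element-wise:
Z[0] = 2·(-3) + 1·(-7) = -13
Z[1] = 2·(-0.9271+0.6735i) + 1·(-1.3090+3.3022i) = -3.1632+4.6492i
Z[2] = 2·(2.4271-7.4697i) + 1·(-0.1910-3.2164i) = 4.6632-18.1558i
Z[3] = 2·(2.4271+7.4697i) + 1·(-0.1910+3.2164i) = 4.6632+18.1558i
Z[4] = 2·(-0.9271-0.6735i) + 1·(-1.3090-3.3022i) = -3.1632-4.6492i

DFT(2x + 1y) = 2·X + 1·Y = [-13, -3.1632+4.6492i, 4.6632-18.1558i, 4.6632+18.1558i, -3.1632-4.6492i]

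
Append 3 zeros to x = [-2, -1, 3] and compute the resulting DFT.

Original 3-point DFT: [0, -3.0000+3.4641i, -3.0000-3.4641i]
Zero-padded 6-point DFT provides frequency interpolation.

DFT_6([x, 0, ...]) = [0, -4.0000-1.7321i, -3.0000+3.4641i, 2, -3.0000-3.4641i, -4.0000+1.7321i]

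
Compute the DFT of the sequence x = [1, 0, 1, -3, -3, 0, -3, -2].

X[k] = Σ(n=0 to 7) x[n] · ω_8^(nk)
where ω_8 = e^(-2πi/8)

Computing each X[k]:
X[0] = -9
X[1] = 4.7071-3.2929i
X[2] = -5i
X[3] = 3.2929+4.7071i
X[4] = 1
X[5] = 3.2929-4.7071i
X[6] = 5i
X[7] = 4.7071+3.2929i

X = [-9, 4.7071-3.2929i, -5i, 3.2929+4.7071i, 1, 3.2929-4.7071i, 5i, 4.7071+3.2929i]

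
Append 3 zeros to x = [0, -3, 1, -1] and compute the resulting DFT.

Original 4-point DFT: [-3, -1+2i, 5, -1-2i]
Zero-padded 7-point DFT provides frequency interpolation.

DFT_7([x, 0, ...]) = [-3, -1.1920+1.8045i, -0.8569+2.5768i, 3.5489+3.0584i, 3.5489-3.0584i, -0.8569-2.5768i, -1.1920-1.8045i]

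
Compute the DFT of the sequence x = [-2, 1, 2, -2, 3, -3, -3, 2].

X[k] = Σ(n=0 to 7) x[n] · ω_8^(nk)
where ω_8 = e^(-2πi/8)

Computing each X[k]:
X[0] = -2
X[1] = 0.6569-5.0000i
X[2] = 2+2i
X[3] = -10.6569+5.0000i
X[4] = 2
X[5] = -10.6569-5.0000i
X[6] = 2-2i
X[7] = 0.6569+5.0000i

X = [-2, 0.6569-5.0000i, 2+2i, -10.6569+5.0000i, 2, -10.6569-5.0000i, 2-2i, 0.6569+5.0000i]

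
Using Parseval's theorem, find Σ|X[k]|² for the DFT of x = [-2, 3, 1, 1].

Parseval: Σ|x[n]|² = (1/N)Σ|X[k]|², so Σ|X[k]|² = N·Σ|x[n]|² = 4·15.0000

Σ|X[k]|² = N·Σ|x[n]|² = 4·15.0000 = 60.0000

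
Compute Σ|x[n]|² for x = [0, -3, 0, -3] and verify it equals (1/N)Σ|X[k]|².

Time domain:
Σ|x[n]|² = |0|² + |-3|² + |0|² + |-3|² = 18.0000

Frequency domain:
(1/4)Σ|X[k]|² = (1/4)(|-6|² + |0|² + |6|² + |0|²) = (1/4)·72.0000 = 18.0000

Both sides agree, confirming Parseval's theorem.

Σ|x[n]|² = (1/N)Σ|X[k]|² = 18.0000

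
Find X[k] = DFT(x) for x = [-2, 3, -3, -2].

X[k] = Σ(n=0 to 3) x[n] · ω_4^(nk)
where ω_4 = e^(-2πi/4)

Computing each X[k]:
X[0] = -4
X[1] = 1-5i
X[2] = -6
X[3] = 1+5i

X = [-4, 1-5i, -6, 1+5i]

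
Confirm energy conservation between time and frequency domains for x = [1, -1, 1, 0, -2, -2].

Time domain:
Σ|x[n]|² = |1|² + |-1|² + |1|² + |0|² + |-2|² + |-2|² = 11.0000

Frequency domain:
(1/6)Σ|X[k]|² = (1/6)(|-3|² + |-3.4641i|² + |3.0000+1.7321i|² + |3|² + |3.0000-1.7321i|² + |3.4641i|²) = (1/6)·66.0000 = 11.0000

Both sides agree, confirming Parseval's theorem.

Σ|x[n]|² = (1/N)Σ|X[k]|² = 11.0000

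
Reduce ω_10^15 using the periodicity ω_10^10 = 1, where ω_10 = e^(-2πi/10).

Since ω_10^10 = 1, powers reduce modulo 10.
15 mod 10 = 5
So ω_10^15 = ω_10^5 = e^(-2πi·5/10)

ω_10^15 = ω_10^5 = -1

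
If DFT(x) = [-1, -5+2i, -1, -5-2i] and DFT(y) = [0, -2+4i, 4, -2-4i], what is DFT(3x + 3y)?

By linearity: DFT(3x + 3y) = 3·DFT(x) + 3·DFT(y)
= 3·[-1, -5+2i, -1, -5-2i] + 3·[0, -2+4i, 4, -2-4i]

Computing element-wise:
Z[0] = 3·(-1) + 3·(0) = -3
Z[1] = 3·(-5+2i) + 3·(-2+4i) = -21+18i
Z[2] = 3·(-1) + 3·(4) = 9
Z[3] = 3·(-5-2i) + 3·(-2-4i) = -21-18i

DFT(3x + 3y) = 3·X + 3·Y = [-3, -21+18i, 9, -21-18i]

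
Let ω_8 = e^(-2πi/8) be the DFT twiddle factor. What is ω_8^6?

ω_8^6 = e^(-2πi·6/8)
= cos(-2π·6/8) + i·sin(-2π·6/8)
= cos(-12π/8) + i·sin(-12π/8)

ω_8^6 = cos(-12π/8) + i·sin(-12π/8) = 1i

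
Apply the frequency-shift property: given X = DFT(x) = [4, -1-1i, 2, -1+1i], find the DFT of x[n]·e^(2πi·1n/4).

Modulation property: DFT(ω_4^(-1n)·x[n]) = X[(k-1) mod 4], so circularly shift X by 1 positions.

X[k-1] = [-1+1i, 4, -1-1i, 2]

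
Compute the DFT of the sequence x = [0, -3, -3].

X[k] = Σ(n=0 to 2) x[n] · ω_3^(nk)
where ω_3 = e^(-2πi/3)

Computing each X[k]:
X[0] = -6
X[1] = 3
X[2] = 3

X = [-6, 3, 3]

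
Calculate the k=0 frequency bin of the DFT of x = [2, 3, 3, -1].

X[0] = Σ(n=0 to 3) x[n] · ω_4^0 = Σ x[n]
= (2) + (3) + (3) + (-1)

X[0] = 7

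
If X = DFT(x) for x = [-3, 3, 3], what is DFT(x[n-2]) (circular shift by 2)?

Time shift by 2: X_shifted[k] = ω_3^(2k) · X[k]
Shifted x = [3, 3, -3]

DFT(x[n-2]) = [3, 3.0000-5.1962i, 3.0000+5.1962i]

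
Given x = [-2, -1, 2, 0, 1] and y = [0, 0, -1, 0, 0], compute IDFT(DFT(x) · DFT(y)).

(x ⊛ y)[n] = Σ(m=0 to 4) x[m] · y[(n-m) mod 5]

Computing each output sample:
(x ⊛ y)[0] = 0
(x ⊛ y)[1] = -1
(x ⊛ y)[2] = 2
(x ⊛ y)[3] = 1
(x ⊛ y)[4] = -2

x ⊛ y = [0, -1, 2, 1, -2]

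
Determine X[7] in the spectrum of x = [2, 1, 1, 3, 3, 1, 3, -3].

X[7] = Σ(n=0 to 7) x[n] · ω_8^(7n) where ω_8 = e^(-2πi/8)
= (2)·ω_8^0 + (1)·ω_8^7 + (1)·ω_8^14 + (3)·ω_8^21 + (3)·ω_8^28 + (1)·ω_8^35 + (3)·ω_8^42 + (-3)·ω_8^49

X[7] = -5.2426+2.2426i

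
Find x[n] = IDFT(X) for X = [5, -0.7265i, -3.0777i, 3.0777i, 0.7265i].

x[n] = (1/5) Σ(k=0 to 4) X[k] · e^(2πikn/5)

Computing each x[n]:
x[0] = 1
x[1] = 2
x[2] = 0
x[3] = 2
x[4] = 0

x = [1, 2, 0, 2, 0]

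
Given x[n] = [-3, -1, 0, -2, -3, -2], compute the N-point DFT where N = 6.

X[k] = Σ(n=0 to 5) x[n] · ω_6^(nk)
where ω_6 = e^(-2πi/6)

Computing each X[k]:
X[0] = -11
X[1] = -1.0000-3.4641i
X[2] = -2.0000+1.7321i
X[3] = -1
X[4] = -2.0000-1.7321i
X[5] = -1.0000+3.4641i

X = [-11, -1.0000-3.4641i, -2.0000+1.7321i, -1, -2.0000-1.7321i, -1.0000+3.4641i]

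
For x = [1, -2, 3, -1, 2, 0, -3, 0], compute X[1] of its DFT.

X[1] = Σ(n=0 to 7) x[n] · ω_8^(1n) where ω_8 = e^(-2πi/8)
= (1)·ω_8^0 + (-2)·ω_8^1 + (3)·ω_8^2 + (-1)·ω_8^3 + (2)·ω_8^4 + (0)·ω_8^5 + (-3)·ω_8^6 + (0)·ω_8^7

X[1] = -1.7071-3.8787i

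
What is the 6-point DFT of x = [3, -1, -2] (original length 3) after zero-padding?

Original 3-point DFT: [0, 4.5000-0.8660i, 4.5000+0.8660i]
Zero-padded 6-point DFT provides frequency interpolation.

DFT_6([x, 0, ...]) = [0, 3.5000+2.5981i, 4.5000-0.8660i, 2, 4.5000+0.8660i, 3.5000-2.5981i]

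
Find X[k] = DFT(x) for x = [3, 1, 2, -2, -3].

X[k] = Σ(n=0 to 4) x[n] · ω_5^(nk)
where ω_5 = e^(-2πi/5)

Computing each X[k]:
X[0] = 1
X[1] = 2.3820-6.1554i
X[2] = 4.6180+1.4531i
X[3] = 4.6180-1.4531i
X[4] = 2.3820+6.1554i

X = [1, 2.3820-6.1554i, 4.6180+1.4531i, 4.6180-1.4531i, 2.3820+6.1554i]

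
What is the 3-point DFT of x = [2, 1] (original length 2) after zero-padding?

Original 2-point DFT: [3, 1]
Zero-padded 3-point DFT provides frequency interpolation.

DFT_3([x, 0, ...]) = [3, 1.5000-0.8660i, 1.5000+0.8660i]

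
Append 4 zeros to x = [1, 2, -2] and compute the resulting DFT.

Original 3-point DFT: [1, 1.0000-3.4641i, 1.0000+3.4641i]
Zero-padded 7-point DFT provides frequency interpolation.

DFT_7([x, 0, ...]) = [1, 2.6920+0.3862i, 2.3569-2.8176i, -2.0489-2.4314i, -2.0489+2.4314i, 2.3569+2.8176i, 2.6920-0.3862i]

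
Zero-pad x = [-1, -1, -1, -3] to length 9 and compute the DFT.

Original 4-point DFT: [-6, -2i, 2, 2i]
Zero-padded 9-point DFT provides frequency interpolation.

DFT_9([x, 0, ...]) = [-6, -0.4397+4.2257i, 1.2660-1.2712i, -3, 0.6736+2.2973i, 0.6736-2.2973i, -3, 1.2660+1.2712i, -0.4397-4.2257i]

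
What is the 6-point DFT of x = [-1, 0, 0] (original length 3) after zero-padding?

Original 3-point DFT: [-1, -1, -1]
Zero-padded 6-point DFT provides frequency interpolation.

DFT_6([x, 0, ...]) = [-1, -1, -1, -1, -1, -1]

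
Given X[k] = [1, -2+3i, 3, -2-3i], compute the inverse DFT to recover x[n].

x[n] = (1/4) Σ(k=0 to 3) X[k] · e^(2πikn/4)

Computing each x[n]:
x[0] = 0
x[1] = -2
x[2] = 2
x[3] = 1

x = [0, -2, 2, 1]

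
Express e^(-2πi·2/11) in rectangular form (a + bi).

ω_11^2 = e^(-2πi·2/11)
= cos(-2π·2/11) + i·sin(-2π·2/11)
= cos(-4π/11) + i·sin(-4π/11)

ω_11^2 = cos(-4π/11) + i·sin(-4π/11) = 0.4154-0.9096i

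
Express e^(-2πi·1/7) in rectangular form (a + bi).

ω_7^1 = e^(-2πi·1/7)
= cos(-2π·1/7) + i·sin(-2π·1/7)
= cos(-2π/7) + i·sin(-2π/7)

ω_7^1 = cos(-2π/7) + i·sin(-2π/7) = 0.6235-0.7818i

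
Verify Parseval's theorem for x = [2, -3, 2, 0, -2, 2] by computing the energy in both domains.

Time domain:
Σ|x[n]|² = |2|² + |-3|² + |2|² + |0|² + |-2|² + |2|² = 25.0000

Frequency domain:
(1/6)Σ|X[k]|² = (1/6)(|1|² + |1.5000+0.8660i|² + |2.5000+7.7942i|² + |3|² + |2.5000-7.7942i|² + |1.5000-0.8660i|²) = (1/6)·150.0000 = 25.0000

Both sides agree, confirming Parseval's theorem.

Σ|x[n]|² = (1/N)Σ|X[k]|² = 25.0000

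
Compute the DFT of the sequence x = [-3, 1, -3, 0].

X[k] = Σ(n=0 to 3) x[n] · ω_4^(nk)
where ω_4 = e^(-2πi/4)

Computing each X[k]:
X[0] = -5
X[1] = -1i
X[2] = -7
X[3] = 1i

X = [-5, -1i, -7, 1i]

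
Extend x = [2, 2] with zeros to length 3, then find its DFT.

Original 2-point DFT: [4, 0]
Zero-padded 3-point DFT provides frequency interpolation.

DFT_3([x, 0, ...]) = [4, 1.0000-1.7321i, 1.0000+1.7321i]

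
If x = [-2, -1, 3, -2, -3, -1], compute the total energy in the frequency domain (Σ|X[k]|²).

Parseval: Σ|x[n]|² = (1/N)Σ|X[k]|², so Σ|X[k]|² = N·Σ|x[n]|² = 6·28.0000

Σ|X[k]|² = N·Σ|x[n]|² = 6·28.0000 = 168.0000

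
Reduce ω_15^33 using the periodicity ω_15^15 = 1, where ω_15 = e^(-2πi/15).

Since ω_15^15 = 1, powers reduce modulo 15.
33 mod 15 = 3
So ω_15^33 = ω_15^3 = e^(-2πi·3/15)

ω_15^33 = ω_15^3 = 0.3090-0.9511i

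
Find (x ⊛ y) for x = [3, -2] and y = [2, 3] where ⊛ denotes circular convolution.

(x ⊛ y)[n] = Σ(m=0 to 1) x[m] · y[(n-m) mod 2]

Computing each output sample:
(x ⊛ y)[0] = 0
(x ⊛ y)[1] = 5

x ⊛ y = [0, 5]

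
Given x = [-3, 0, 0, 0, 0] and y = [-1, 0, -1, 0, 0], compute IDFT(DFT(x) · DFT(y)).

(x ⊛ y)[n] = Σ(m=0 to 4) x[m] · y[(n-m) mod 5]

Computing each output sample:
(x ⊛ y)[0] = 3
(x ⊛ y)[1] = 0
(x ⊛ y)[2] = 3
(x ⊛ y)[3] = 0
(x ⊛ y)[4] = 0

x ⊛ y = [3, 0, 3, 0, 0]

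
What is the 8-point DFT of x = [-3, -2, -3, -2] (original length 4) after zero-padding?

Original 4-point DFT: [-10, 0, -2, 0]
Zero-padded 8-point DFT provides frequency interpolation.

DFT_8([x, 0, ...]) = [-10, -3.0000+5.8284i, 0, -3.0000-0.1716i, -2, -3.0000+0.1716i, 0, -3.0000-5.8284i]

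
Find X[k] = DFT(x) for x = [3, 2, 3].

X[k] = Σ(n=0 to 2) x[n] · ω_3^(nk)
where ω_3 = e^(-2πi/3)

Computing each X[k]:
X[0] = 8
X[1] = 0.5000+0.8660i
X[2] = 0.5000-0.8660i

X = [8, 0.5000+0.8660i, 0.5000-0.8660i]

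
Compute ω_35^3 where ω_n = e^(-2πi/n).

ω_35^3 = e^(-2πi·3/35)
= cos(-2π·3/35) + i·sin(-2π·3/35)
= cos(-6π/35) + i·sin(-6π/35)

ω_35^3 = cos(-6π/35) + i·sin(-6π/35) = 0.8584-0.5129i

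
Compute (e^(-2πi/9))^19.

Since ω_9^9 = 1, powers reduce modulo 9.
19 mod 9 = 1
So ω_9^19 = ω_9^1 = e^(-2πi·1/9)

ω_9^19 = ω_9^1 = 0.7660-0.6428i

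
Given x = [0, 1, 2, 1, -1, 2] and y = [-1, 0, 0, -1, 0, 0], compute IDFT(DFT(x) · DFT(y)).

(x ⊛ y)[n] = Σ(m=0 to 5) x[m] · y[(n-m) mod 6]

Computing each output sample:
(x ⊛ y)[0] = -1
(x ⊛ y)[1] = 0
(x ⊛ y)[2] = -4
(x ⊛ y)[3] = -1
(x ⊛ y)[4] = 0
(x ⊛ y)[5] = -4

x ⊛ y = [-1, 0, -4, -1, 0, -4]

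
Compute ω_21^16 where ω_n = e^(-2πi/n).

ω_21^16 = e^(-2πi·16/21)
= cos(-2π·16/21) + i·sin(-2π·16/21)
= cos(-32π/21) + i·sin(-32π/21)

ω_21^16 = cos(-32π/21) + i·sin(-32π/21) = 0.0747+0.9972i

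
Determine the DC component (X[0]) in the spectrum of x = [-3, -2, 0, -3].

X[0] = Σ(n=0 to 3) x[n] · ω_4^0 = Σ x[n]
= (-3) + (-2) + (0) + (-3)

X[0] = -8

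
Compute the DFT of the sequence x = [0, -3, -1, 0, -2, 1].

X[k] = Σ(n=0 to 5) x[n] · ω_6^(nk)
where ω_6 = e^(-2πi/6)

Computing each X[k]:
X[0] = -5
X[1] = 0.5000+2.5981i
X[2] = 2.5000+4.3301i
X[3] = -1
X[4] = 2.5000-4.3301i
X[5] = 0.5000-2.5981i

X = [-5, 0.5000+2.5981i, 2.5000+4.3301i, -1, 2.5000-4.3301i, 0.5000-2.5981i]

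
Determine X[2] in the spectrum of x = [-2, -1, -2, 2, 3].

X[2] = Σ(n=0 to 4) x[n] · ω_5^(2n) where ω_5 = e^(-2πi/5)
= (-2)·ω_5^0 + (-1)·ω_5^2 + (-2)·ω_5^4 + (2)·ω_5^6 + (3)·ω_5^8

X[2] = -3.6180-1.4531i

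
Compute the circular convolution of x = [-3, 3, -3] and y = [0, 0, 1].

(x ⊛ y)[n] = Σ(m=0 to 2) x[m] · y[(n-m) mod 3]

Computing each output sample:
(x ⊛ y)[0] = 3
(x ⊛ y)[1] = -3
(x ⊛ y)[2] = -3

x ⊛ y = [3, -3, -3]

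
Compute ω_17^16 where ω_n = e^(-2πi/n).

ω_17^16 = e^(-2πi·16/17)
= cos(-2π·16/17) + i·sin(-2π·16/17)
= cos(-32π/17) + i·sin(-32π/17)

ω_17^16 = cos(-32π/17) + i·sin(-32π/17) = 0.9325+0.3612i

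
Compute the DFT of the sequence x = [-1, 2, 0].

X[k] = Σ(n=0 to 2) x[n] · ω_3^(nk)
where ω_3 = e^(-2πi/3)

Computing each X[k]:
X[0] = 1
X[1] = -2.0000-1.7321i
X[2] = -2.0000+1.7321i

X = [1, -2.0000-1.7321i, -2.0000+1.7321i]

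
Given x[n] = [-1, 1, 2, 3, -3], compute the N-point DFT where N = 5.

X[k] = Σ(n=0 to 4) x[n] · ω_5^(nk)
where ω_5 = e^(-2πi/5)

Computing each X[k]:
X[0] = 2
X[1] = -5.6631-3.2164i
X[2] = 2.1631-3.3022i
X[3] = 2.1631+3.3022i
X[4] = -5.6631+3.2164i

X = [2, -5.6631-3.2164i, 2.1631-3.3022i, 2.1631+3.3022i, -5.6631+3.2164i]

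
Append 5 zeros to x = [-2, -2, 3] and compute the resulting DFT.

Original 3-point DFT: [-1, -2.5000+4.3301i, -2.5000-4.3301i]
Zero-padded 8-point DFT provides frequency interpolation.

DFT_8([x, 0, ...]) = [-1, -3.4142-1.5858i, -5+2i, -0.5858+4.4142i, 3, -0.5858-4.4142i, -5-2i, -3.4142+1.5858i]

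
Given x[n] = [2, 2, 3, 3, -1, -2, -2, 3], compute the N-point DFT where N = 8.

X[k] = Σ(n=0 to 7) x[n] · ω_8^(nk)
where ω_8 = e^(-2πi/8)

Computing each X[k]:
X[0] = 8
X[1] = 5.8284-7.8284i
X[2] = 6i
X[3] = 0.1716+2.1716i
X[4] = -4
X[5] = 0.1716-2.1716i
X[6] = -6i
X[7] = 5.8284+7.8284i

X = [8, 5.8284-7.8284i, 6i, 0.1716+2.1716i, -4, 0.1716-2.1716i, -6i, 5.8284+7.8284i]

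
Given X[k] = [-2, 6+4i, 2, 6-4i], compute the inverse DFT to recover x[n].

x[n] = (1/4) Σ(k=0 to 3) X[k] · e^(2πikn/4)

Computing each x[n]:
x[0] = 3
x[1] = -3
x[2] = -3
x[3] = 1

x = [3, -3, -3, 1]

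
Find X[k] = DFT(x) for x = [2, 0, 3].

X[k] = Σ(n=0 to 2) x[n] · ω_3^(nk)
where ω_3 = e^(-2πi/3)

Computing each X[k]:
X[0] = 5
X[1] = 0.5000+2.5981i
X[2] = 0.5000-2.5981i

X = [5, 0.5000+2.5981i, 0.5000-2.5981i]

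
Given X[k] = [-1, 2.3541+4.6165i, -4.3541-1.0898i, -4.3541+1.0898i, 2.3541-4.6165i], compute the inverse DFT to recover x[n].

x[n] = (1/5) Σ(k=0 to 4) X[k] · e^(2πikn/5)

Computing each x[n]:
x[0] = -1
x[1] = 0
x[2] = -3
x[3] = 0
x[4] = 3

x = [-1, 0, -3, 0, 3]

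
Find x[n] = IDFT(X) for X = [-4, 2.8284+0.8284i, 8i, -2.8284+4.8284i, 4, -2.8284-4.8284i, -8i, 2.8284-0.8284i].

x[n] = (1/8) Σ(k=0 to 7) X[k] · e^(2πikn/8)

Computing each x[n]:
x[0] = 0
x[1] = -3
x[2] = 1
x[3] = -1
x[4] = 0
x[5] = -3
x[6] = -1
x[7] = 3

x = [0, -3, 1, -1, 0, -3, -1, 3]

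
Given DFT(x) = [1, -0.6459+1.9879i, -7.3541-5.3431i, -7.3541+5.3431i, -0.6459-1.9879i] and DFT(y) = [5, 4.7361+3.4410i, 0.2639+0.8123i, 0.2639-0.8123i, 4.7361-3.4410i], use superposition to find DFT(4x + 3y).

By linearity: DFT(4x + 3y) = 4·DFT(x) + 3·DFT(y)
= 4·[1, -0.6459+1.9879i, -7.3541-5.3431i, -7.3541+5.3431i, -0.6459-1.9879i] + 3·[5, 4.7361+3.4410i, 0.2639+0.8123i, 0.2639-0.8123i, 4.7361-3.4410i]

Computing element-wise:
Z[0] = 4·(1) + 3·(5) = 19
Z[1] = 4·(-0.6459+1.9879i) + 3·(4.7361+3.4410i) = 11.6247+18.2746i
Z[2] = 4·(-7.3541-5.3431i) + 3·(0.2639+0.8123i) = -28.6247-18.9355i
Z[3] = 4·(-7.3541+5.3431i) + 3·(0.2639-0.8123i) = -28.6247+18.9355i
Z[4] = 4·(-0.6459-1.9879i) + 3·(4.7361-3.4410i) = 11.6247-18.2746i

DFT(4x + 3y) = 4·X + 3·Y = [19, 11.6247+18.2746i, -28.6247-18.9355i, -28.6247+18.9355i, 11.6247-18.2746i]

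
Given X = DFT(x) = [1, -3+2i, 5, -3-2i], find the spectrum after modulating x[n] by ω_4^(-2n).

Modulation property: DFT(ω_4^(-2n)·x[n]) = X[(k-2) mod 4], so circularly shift X by 2 positions.

X[k-2] = [5, -3-2i, 1, -3+2i]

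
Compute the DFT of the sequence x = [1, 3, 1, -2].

X[k] = Σ(n=0 to 3) x[n] · ω_4^(nk)
where ω_4 = e^(-2πi/4)

Computing each X[k]:
X[0] = 3
X[1] = -5i
X[2] = 1
X[3] = 5i

X = [3, -5i, 1, 5i]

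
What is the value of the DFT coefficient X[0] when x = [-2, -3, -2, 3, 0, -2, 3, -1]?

X[0] = Σ(n=0 to 7) x[n] · ω_8^0 = Σ x[n]
= (-2) + (-3) + (-2) + (3) + (0) + (-2) + (3) + (-1)

X[0] = -4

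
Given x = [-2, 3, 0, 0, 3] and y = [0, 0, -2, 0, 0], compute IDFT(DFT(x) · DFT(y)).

(x ⊛ y)[n] = Σ(m=0 to 4) x[m] · y[(n-m) mod 5]

Computing each output sample:
(x ⊛ y)[0] = 0
(x ⊛ y)[1] = -6
(x ⊛ y)[2] = 4
(x ⊛ y)[3] = -6
(x ⊛ y)[4] = 0

x ⊛ y = [0, -6, 4, -6, 0]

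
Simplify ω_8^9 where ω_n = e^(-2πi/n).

Since ω_8^8 = 1, powers reduce modulo 8.
9 mod 8 = 1
So ω_8^9 = ω_8^1 = e^(-2πi·1/8)

ω_8^9 = ω_8^1 = 0.7071-0.7071i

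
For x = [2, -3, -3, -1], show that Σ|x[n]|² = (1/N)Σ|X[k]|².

Time domain:
Σ|x[n]|² = |2|² + |-3|² + |-3|² + |-1|² = 23.0000

Frequency domain:
(1/4)Σ|X[k]|² = (1/4)(|-5|² + |5+2i|² + |3|² + |5-2i|²) = (1/4)·92.0000 = 23.0000

Both sides agree, confirming Parseval's theorem.

Σ|x[n]|² = (1/N)Σ|X[k]|² = 23.0000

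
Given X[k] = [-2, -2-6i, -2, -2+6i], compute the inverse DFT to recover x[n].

x[n] = (1/4) Σ(k=0 to 3) X[k] · e^(2πikn/4)

Computing each x[n]:
x[0] = -2
x[1] = 3
x[2] = 0
x[3] = -3

x = [-2, 3, 0, -3]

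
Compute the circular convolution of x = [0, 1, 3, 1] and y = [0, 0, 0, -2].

(x ⊛ y)[n] = Σ(m=0 to 3) x[m] · y[(n-m) mod 4]

Computing each output sample:
(x ⊛ y)[0] = -2
(x ⊛ y)[1] = -6
(x ⊛ y)[2] = -2
(x ⊛ y)[3] = 0

x ⊛ y = [-2, -6, -2, 0]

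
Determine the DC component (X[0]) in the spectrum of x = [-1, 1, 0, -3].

X[0] = Σ(n=0 to 3) x[n] · ω_4^0 = Σ x[n]
= (-1) + (1) + (0) + (-3)

X[0] = -3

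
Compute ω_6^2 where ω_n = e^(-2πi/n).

ω_6^2 = e^(-2πi·2/6)
= cos(-2π·2/6) + i·sin(-2π·2/6)
= cos(-4π/6) + i·sin(-4π/6)

ω_6^2 = cos(-4π/6) + i·sin(-4π/6) = -0.5000-0.8660i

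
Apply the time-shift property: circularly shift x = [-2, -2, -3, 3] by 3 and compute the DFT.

Time shift by 3: X_shifted[k] = ω_4^(3k) · X[k]
Shifted x = [-2, -3, 3, -2]

DFT(x[n-3]) = [-4, -5+1i, 6, -5-1i]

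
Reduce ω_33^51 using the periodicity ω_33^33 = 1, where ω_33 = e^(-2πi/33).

Since ω_33^33 = 1, powers reduce modulo 33.
51 mod 33 = 18
So ω_33^51 = ω_33^18 = e^(-2πi·18/33)

ω_33^51 = ω_33^18 = -0.9595+0.2817i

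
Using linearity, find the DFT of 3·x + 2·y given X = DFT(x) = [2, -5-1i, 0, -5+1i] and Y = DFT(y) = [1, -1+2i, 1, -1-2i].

By linearity: DFT(3x + 2y) = 3·DFT(x) + 2·DFT(y)
= 3·[2, -5-1i, 0, -5+1i] + 2·[1, -1+2i, 1, -1-2i]

Computing element-wise:
Z[0] = 3·(2) + 2·(1) = 8
Z[1] = 3·(-5-1i) + 2·(-1+2i) = -17+1i
Z[2] = 3·(0) + 2·(1) = 2
Z[3] = 3·(-5+1i) + 2·(-1-2i) = -17-1i

DFT(3x + 2y) = 3·X + 2·Y = [8, -17+1i, 2, -17-1i]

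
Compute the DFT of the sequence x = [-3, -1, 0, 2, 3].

X[k] = Σ(n=0 to 4) x[n] · ω_5^(nk)
where ω_5 = e^(-2πi/5)

Computing each X[k]:
X[0] = 1
X[1] = -4.0000+4.9798i
X[2] = -4.0000+0.4490i
X[3] = -4.0000-0.4490i
X[4] = -4.0000-4.9798i

X = [1, -4.0000+4.9798i, -4.0000+0.4490i, -4.0000-0.4490i, -4.0000-4.9798i]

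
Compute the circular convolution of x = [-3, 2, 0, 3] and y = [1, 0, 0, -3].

(x ⊛ y)[n] = Σ(m=0 to 3) x[m] · y[(n-m) mod 4]

Computing each output sample:
(x ⊛ y)[0] = -9
(x ⊛ y)[1] = 2
(x ⊛ y)[2] = -9
(x ⊛ y)[3] = 12

x ⊛ y = [-9, 2, -9, 12]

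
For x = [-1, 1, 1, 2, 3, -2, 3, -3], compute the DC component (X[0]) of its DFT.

X[0] = Σ(n=0 to 7) x[n] · ω_8^0 = Σ x[n]
= (-1) + (1) + (1) + (2) + (3) + (-2) + (3) + (-3)

X[0] = 4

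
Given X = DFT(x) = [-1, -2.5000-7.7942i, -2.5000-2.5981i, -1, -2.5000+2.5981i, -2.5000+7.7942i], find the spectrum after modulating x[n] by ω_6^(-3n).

Modulation property: DFT(ω_6^(-3n)·x[n]) = X[(k-3) mod 6], so circularly shift X by 3 positions.

X[k-3] = [-1, -2.5000+2.5981i, -2.5000+7.7942i, -1, -2.5000-7.7942i, -2.5000-2.5981i]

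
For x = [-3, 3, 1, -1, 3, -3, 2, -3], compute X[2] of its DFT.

X[2] = Σ(n=0 to 7) x[n] · ω_8^(2n) where ω_8 = e^(-2πi/8)
= (-3)·ω_8^0 + (3)·ω_8^2 + (1)·ω_8^4 + (-1)·ω_8^6 + (3)·ω_8^8 + (-3)·ω_8^10 + (2)·ω_8^12 + (-3)·ω_8^14

X[2] = -3-4i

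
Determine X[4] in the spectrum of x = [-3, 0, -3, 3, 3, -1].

X[4] = Σ(n=0 to 5) x[n] · ω_6^(4n) where ω_6 = e^(-2πi/6)
= (-3)·ω_6^0 + (0)·ω_6^4 + (-3)·ω_6^8 + (3)·ω_6^12 + (3)·ω_6^16 + (-1)·ω_6^20

X[4] = 0.5000+6.0622i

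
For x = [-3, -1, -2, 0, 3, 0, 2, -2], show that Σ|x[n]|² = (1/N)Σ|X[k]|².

Time domain:
Σ|x[n]|² = |-3|² + |-1|² + |-2|² + |0|² + |3|² + |0|² + |2|² + |-2|² = 31.0000

Frequency domain:
(1/8)Σ|X[k]|² = (1/8)(|-3|² + |-8.1213+3.2929i|² + |-1i|² + |-3.8787-4.7071i|² + |3|² + |-3.8787+4.7071i|² + |1i|² + |-8.1213-3.2929i|²) = (1/8)·248.0000 = 31.0000

Both sides agree, confirming Parseval's theorem.

Σ|x[n]|² = (1/N)Σ|X[k]|² = 31.0000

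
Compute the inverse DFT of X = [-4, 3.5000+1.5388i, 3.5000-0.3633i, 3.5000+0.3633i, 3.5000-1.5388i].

x[n] = (1/5) Σ(k=0 to 4) X[k] · e^(2πikn/5)

Computing each x[n]:
x[0] = 2
x[1] = -2
x[2] = -2
x[3] = -1
x[4] = -1

x = [2, -2, -2, -1, -1]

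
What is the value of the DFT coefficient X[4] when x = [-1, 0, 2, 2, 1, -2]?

X[4] = Σ(n=0 to 5) x[n] · ω_6^(4n) where ω_6 = e^(-2πi/6)
= (-1)·ω_6^0 + (0)·ω_6^4 + (2)·ω_6^8 + (2)·ω_6^12 + (1)·ω_6^16 + (-2)·ω_6^20

X[4] = 0.5000+0.8660i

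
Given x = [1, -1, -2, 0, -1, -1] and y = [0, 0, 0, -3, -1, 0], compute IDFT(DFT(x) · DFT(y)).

(x ⊛ y)[n] = Σ(m=0 to 5) x[m] · y[(n-m) mod 6]

Computing each output sample:
(x ⊛ y)[0] = 2
(x ⊛ y)[1] = 3
(x ⊛ y)[2] = 4
(x ⊛ y)[3] = -2
(x ⊛ y)[4] = 2
(x ⊛ y)[5] = 7

x ⊛ y = [2, 3, 4, -2, 2, 7]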